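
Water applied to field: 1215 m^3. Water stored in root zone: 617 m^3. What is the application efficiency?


Ea = V_root / V_field * 100 = 617 / 1215 * 100 = 50.7819%

50.7819 %


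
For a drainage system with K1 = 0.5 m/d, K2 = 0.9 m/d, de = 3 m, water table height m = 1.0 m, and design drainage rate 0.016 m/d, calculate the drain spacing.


S^2 = 8*K2*de*m/q + 4*K1*m^2/q
S^2 = 8*0.9*3*1.0/0.016 + 4*0.5*1.0^2/0.016
S = sqrt(1475.0000)

38.4057 m


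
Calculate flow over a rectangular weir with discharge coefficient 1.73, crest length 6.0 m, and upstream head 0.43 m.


Q = C * L * H^(3/2) = 1.73 * 6.0 * 0.43^1.5 = 1.73 * 6.0 * 0.281970

2.9268 m^3/s


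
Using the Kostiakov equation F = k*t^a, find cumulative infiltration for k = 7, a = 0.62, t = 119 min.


F = k * t^a = 7 * 119^0.62
F = 7 * 19.357048

135.4993 mm


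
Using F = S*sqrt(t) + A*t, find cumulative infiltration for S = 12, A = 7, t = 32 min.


F = S*sqrt(t) + A*t
F = 12*sqrt(32) + 7*32
F = 12*5.656854 + 224

291.8822 mm


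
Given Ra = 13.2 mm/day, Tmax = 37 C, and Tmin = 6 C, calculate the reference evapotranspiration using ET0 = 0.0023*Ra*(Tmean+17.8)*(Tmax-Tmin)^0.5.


Tmean = (Tmax + Tmin)/2 = (37 + 6)/2 = 21.5
ET0 = 0.0023 * 13.2 * (21.5 + 17.8) * sqrt(37 - 6)
ET0 = 0.0023 * 13.2 * 39.3 * 5.567764

6.6432 mm/day


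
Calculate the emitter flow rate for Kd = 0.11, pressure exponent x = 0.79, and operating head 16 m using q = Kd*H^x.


q = Kd * H^x = 0.11 * 16^0.79 = 0.11 * 8.938297

0.9832 L/h


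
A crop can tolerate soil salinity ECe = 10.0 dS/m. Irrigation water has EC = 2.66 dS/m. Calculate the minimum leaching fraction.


LR = ECiw / (5*ECe - ECiw)
LR = 2.66 / (5*10.0 - 2.66)
LR = 2.66 / 47.3400

0.0562


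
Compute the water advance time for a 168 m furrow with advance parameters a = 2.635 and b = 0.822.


t = (L/a)^(1/b)
t = (168/2.635)^(1/0.822)
t = 63.757116^(1/0.822)

156.7799 min


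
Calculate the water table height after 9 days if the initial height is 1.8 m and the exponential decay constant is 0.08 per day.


m = m0 * exp(-k*t)
m = 1.8 * exp(-0.08 * 9)
m = 1.8 * exp(-0.7200)

0.8762 m


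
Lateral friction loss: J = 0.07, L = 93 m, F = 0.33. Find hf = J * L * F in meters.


hf = J * L * F = 0.07 * 93 * 0.33 = 2.1483 m

2.1483 m


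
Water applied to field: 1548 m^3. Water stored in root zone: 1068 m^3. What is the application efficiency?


Ea = V_root / V_field * 100 = 1068 / 1548 * 100 = 68.9922%

68.9922 %


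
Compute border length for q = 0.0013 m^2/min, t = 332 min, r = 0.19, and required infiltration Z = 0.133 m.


L = q*t/((1+r)*Z)
L = 0.0013*332/((1+0.19)*0.133)
L = 0.4316/0.15827

2.7270 m


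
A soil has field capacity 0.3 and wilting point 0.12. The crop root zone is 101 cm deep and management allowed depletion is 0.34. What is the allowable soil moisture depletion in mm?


SMD = (FC - PWP) * d * MAD * 10
SMD = (0.3 - 0.12) * 101 * 0.34 * 10
SMD = 0.1800 * 101 * 0.34 * 10

61.8120 mm


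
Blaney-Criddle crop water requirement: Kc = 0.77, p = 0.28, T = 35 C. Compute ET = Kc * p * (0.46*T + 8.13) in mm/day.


ET = Kc * p * (0.46*T + 8.13)
ET = 0.77 * 0.28 * (0.46*35 + 8.13)
ET = 0.77 * 0.28 * 24.2300

5.2240 mm/day


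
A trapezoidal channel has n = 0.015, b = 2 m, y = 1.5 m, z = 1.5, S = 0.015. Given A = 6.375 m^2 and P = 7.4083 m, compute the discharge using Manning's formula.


R = A/P = 6.375/7.4083 = 0.860521
Q = (1/0.015) * 6.375 * 0.860521^(2/3) * 0.015^0.5

47.0915 m^3/s


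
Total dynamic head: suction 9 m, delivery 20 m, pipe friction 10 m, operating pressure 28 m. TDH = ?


TDH = Hs + Hd + hf + Hp = 9 + 20 + 10 + 28 = 67

67 m


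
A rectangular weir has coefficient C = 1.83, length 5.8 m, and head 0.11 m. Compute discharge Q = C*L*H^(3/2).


Q = C * L * H^(3/2) = 1.83 * 5.8 * 0.11^1.5 = 1.83 * 5.8 * 0.036483

0.3872 m^3/s


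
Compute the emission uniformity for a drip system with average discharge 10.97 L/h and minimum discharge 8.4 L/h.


EU = (q_min/q_avg)*100 = (8.4/10.97)*100 = 76.5725%

76.5725 %


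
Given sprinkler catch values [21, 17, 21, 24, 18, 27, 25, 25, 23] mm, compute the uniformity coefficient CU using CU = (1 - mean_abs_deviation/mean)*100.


mean = 22.333333 mm
MAD = 2.740741 mm
CU = (1 - 2.740741/22.333333)*100

87.7280 %


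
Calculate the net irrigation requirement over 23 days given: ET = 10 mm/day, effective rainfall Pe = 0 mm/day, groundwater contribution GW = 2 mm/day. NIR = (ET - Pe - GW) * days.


Daily deficit = ET - Pe - GW = 10 - 0 - 2 = 8 mm/day
NIR = 8 * 23 = 184 mm

184.0000 mm


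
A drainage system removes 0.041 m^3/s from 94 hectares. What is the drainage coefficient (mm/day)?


DC = Q * 86400 / (A * 10000) * 1000
DC = 0.041 * 86400 / (94 * 10000) * 1000
DC = 3542400.0000 / 940000

3.7685 mm/day


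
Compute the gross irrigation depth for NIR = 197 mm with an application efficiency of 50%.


Ea = 50% = 0.5
GID = NIR / Ea = 197 / 0.5 = 394.0000 mm

394.0000 mm


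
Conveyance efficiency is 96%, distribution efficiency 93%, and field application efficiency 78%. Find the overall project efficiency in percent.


Ec = 0.96, Eb = 0.93, Ea = 0.78
E = 0.96 * 0.93 * 0.78 * 100 = 69.6384%

69.6384 %


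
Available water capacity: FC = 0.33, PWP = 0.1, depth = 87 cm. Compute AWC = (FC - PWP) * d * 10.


AWC = (FC - PWP) * d * 10
AWC = (0.33 - 0.1) * 87 * 10
AWC = 0.2300 * 87 * 10

200.1000 mm


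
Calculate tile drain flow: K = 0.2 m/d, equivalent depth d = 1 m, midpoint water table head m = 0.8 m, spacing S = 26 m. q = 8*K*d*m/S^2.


q = 8*K*d*m/S^2
q = 8*0.2*1*0.8/26^2
q = 1.2800 / 676

0.0019 m/d


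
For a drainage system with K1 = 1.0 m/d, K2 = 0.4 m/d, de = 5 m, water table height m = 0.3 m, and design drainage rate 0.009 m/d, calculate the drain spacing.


S^2 = 8*K2*de*m/q + 4*K1*m^2/q
S^2 = 8*0.4*5*0.3/0.009 + 4*1.0*0.3^2/0.009
S = sqrt(573.3333)

23.9444 m


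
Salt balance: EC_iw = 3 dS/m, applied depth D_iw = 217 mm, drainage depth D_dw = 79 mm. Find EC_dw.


EC_dw = EC_iw * D_iw / D_dw
EC_dw = 3 * 217 / 79
EC_dw = 651 / 79

8.2405 dS/m


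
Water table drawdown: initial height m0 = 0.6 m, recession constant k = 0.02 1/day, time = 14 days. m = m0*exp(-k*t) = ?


m = m0 * exp(-k*t)
m = 0.6 * exp(-0.02 * 14)
m = 0.6 * exp(-0.2800)

0.4535 m


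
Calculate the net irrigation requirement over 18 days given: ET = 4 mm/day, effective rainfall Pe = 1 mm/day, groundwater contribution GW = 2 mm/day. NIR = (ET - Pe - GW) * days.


Daily deficit = ET - Pe - GW = 4 - 1 - 2 = 1 mm/day
NIR = 1 * 18 = 18 mm

18.0000 mm


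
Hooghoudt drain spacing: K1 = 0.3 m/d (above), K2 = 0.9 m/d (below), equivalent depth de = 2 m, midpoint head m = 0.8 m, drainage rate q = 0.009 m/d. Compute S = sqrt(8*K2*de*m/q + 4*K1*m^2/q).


S^2 = 8*K2*de*m/q + 4*K1*m^2/q
S^2 = 8*0.9*2*0.8/0.009 + 4*0.3*0.8^2/0.009
S = sqrt(1365.3333)

36.9504 m


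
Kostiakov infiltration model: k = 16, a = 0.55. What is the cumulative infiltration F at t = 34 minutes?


F = k * t^a = 16 * 34^0.55
F = 16 * 6.955261

111.2842 mm


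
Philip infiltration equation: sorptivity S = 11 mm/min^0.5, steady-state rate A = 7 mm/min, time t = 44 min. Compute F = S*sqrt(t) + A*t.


F = S*sqrt(t) + A*t
F = 11*sqrt(44) + 7*44
F = 11*6.633250 + 308

380.9658 mm


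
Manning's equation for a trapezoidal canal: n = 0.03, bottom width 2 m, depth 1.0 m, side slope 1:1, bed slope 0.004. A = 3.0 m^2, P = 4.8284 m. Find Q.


R = A/P = 3.0/4.8284 = 0.621324
Q = (1/0.03) * 3.0 * 0.621324^(2/3) * 0.004^0.5

4.6051 m^3/s


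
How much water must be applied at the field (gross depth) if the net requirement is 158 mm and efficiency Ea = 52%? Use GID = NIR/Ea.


Ea = 52% = 0.52
GID = NIR / Ea = 158 / 0.52 = 303.8462 mm

303.8462 mm


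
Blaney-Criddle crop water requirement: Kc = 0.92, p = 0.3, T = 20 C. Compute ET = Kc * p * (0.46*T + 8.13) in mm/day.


ET = Kc * p * (0.46*T + 8.13)
ET = 0.92 * 0.3 * (0.46*20 + 8.13)
ET = 0.92 * 0.3 * 17.3300

4.7831 mm/day


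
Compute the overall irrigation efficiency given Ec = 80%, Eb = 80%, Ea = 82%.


Ec = 0.8, Eb = 0.8, Ea = 0.82
E = 0.8 * 0.8 * 0.82 * 100 = 52.4800%

52.4800 %


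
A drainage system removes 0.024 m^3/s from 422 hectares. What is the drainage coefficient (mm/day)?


DC = Q * 86400 / (A * 10000) * 1000
DC = 0.024 * 86400 / (422 * 10000) * 1000
DC = 2073600.0000 / 4220000

0.4914 mm/day


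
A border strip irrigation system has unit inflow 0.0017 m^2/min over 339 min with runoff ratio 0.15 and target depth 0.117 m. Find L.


L = q*t/((1+r)*Z)
L = 0.0017*339/((1+0.15)*0.117)
L = 0.5763/0.13455

4.2832 m


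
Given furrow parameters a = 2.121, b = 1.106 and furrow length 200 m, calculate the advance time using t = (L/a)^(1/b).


t = (L/a)^(1/b)
t = (200/2.121)^(1/1.106)
t = 94.295144^(1/1.106)

60.9891 min


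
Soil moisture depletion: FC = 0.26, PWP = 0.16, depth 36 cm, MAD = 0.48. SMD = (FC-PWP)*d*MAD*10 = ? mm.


SMD = (FC - PWP) * d * MAD * 10
SMD = (0.26 - 0.16) * 36 * 0.48 * 10
SMD = 0.1000 * 36 * 0.48 * 10

17.2800 mm


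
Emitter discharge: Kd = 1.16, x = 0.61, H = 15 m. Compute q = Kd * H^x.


q = Kd * H^x = 1.16 * 15^0.61 = 1.16 * 5.216938

6.0516 L/h


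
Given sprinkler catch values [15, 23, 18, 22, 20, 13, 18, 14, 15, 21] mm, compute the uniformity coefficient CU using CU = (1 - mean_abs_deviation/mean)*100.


mean = 17.900000 mm
MAD = 2.920000 mm
CU = (1 - 2.920000/17.900000)*100

83.6872 %


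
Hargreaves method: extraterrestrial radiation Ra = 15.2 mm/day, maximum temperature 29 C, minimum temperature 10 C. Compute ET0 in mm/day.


Tmean = (Tmax + Tmin)/2 = (29 + 10)/2 = 19.5
ET0 = 0.0023 * 15.2 * (19.5 + 17.8) * sqrt(29 - 10)
ET0 = 0.0023 * 15.2 * 37.3 * 4.358899

5.6840 mm/day


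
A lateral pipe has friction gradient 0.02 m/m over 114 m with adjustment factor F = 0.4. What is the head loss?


hf = J * L * F = 0.02 * 114 * 0.4 = 0.9120 m

0.9120 m


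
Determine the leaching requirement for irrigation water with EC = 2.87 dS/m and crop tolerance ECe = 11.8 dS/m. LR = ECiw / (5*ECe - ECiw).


LR = ECiw / (5*ECe - ECiw)
LR = 2.87 / (5*11.8 - 2.87)
LR = 2.87 / 56.1300

0.0511


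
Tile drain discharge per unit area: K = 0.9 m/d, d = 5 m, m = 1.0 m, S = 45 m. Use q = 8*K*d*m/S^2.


q = 8*K*d*m/S^2
q = 8*0.9*5*1.0/45^2
q = 36.0000 / 2025

0.0178 m/d


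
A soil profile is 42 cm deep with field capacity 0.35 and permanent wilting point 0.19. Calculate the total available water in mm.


AWC = (FC - PWP) * d * 10
AWC = (0.35 - 0.19) * 42 * 10
AWC = 0.1600 * 42 * 10

67.2000 mm


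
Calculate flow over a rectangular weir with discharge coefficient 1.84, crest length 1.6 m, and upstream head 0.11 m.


Q = C * L * H^(3/2) = 1.84 * 1.6 * 0.11^1.5 = 1.84 * 1.6 * 0.036483

0.1074 m^3/s


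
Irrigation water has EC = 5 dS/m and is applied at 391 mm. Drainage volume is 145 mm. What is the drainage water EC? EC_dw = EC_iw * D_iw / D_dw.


EC_dw = EC_iw * D_iw / D_dw
EC_dw = 5 * 391 / 145
EC_dw = 1955 / 145

13.4828 dS/m


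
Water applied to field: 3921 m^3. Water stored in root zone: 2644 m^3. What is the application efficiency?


Ea = V_root / V_field * 100 = 2644 / 3921 * 100 = 67.4318%

67.4318 %


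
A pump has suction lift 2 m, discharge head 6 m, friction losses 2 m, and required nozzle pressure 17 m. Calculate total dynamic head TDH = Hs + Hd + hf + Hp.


TDH = Hs + Hd + hf + Hp = 2 + 6 + 2 + 17 = 27

27 m


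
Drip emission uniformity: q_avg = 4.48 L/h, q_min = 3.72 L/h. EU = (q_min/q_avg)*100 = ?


EU = (q_min/q_avg)*100 = (3.72/4.48)*100 = 83.0357%

83.0357 %


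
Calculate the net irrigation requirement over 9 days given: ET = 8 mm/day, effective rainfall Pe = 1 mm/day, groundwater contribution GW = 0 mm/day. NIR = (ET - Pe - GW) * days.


Daily deficit = ET - Pe - GW = 8 - 1 - 0 = 7 mm/day
NIR = 7 * 9 = 63 mm

63.0000 mm


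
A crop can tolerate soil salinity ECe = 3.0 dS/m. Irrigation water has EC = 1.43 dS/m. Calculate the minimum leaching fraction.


LR = ECiw / (5*ECe - ECiw)
LR = 1.43 / (5*3.0 - 1.43)
LR = 1.43 / 13.5700

0.1054


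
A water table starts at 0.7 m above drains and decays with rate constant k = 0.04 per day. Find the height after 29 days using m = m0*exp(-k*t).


m = m0 * exp(-k*t)
m = 0.7 * exp(-0.04 * 29)
m = 0.7 * exp(-1.1600)

0.2194 m


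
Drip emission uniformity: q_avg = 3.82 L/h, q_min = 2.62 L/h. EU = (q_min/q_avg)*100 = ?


EU = (q_min/q_avg)*100 = (2.62/3.82)*100 = 68.5864%

68.5864 %


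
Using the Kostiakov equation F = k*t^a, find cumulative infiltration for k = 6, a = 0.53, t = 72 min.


F = k * t^a = 6 * 72^0.53
F = 6 * 9.646865

57.8812 mm


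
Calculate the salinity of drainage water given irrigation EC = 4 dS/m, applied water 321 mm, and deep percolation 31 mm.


EC_dw = EC_iw * D_iw / D_dw
EC_dw = 4 * 321 / 31
EC_dw = 1284 / 31

41.4194 dS/m


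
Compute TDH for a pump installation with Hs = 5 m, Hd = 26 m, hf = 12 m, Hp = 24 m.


TDH = Hs + Hd + hf + Hp = 5 + 26 + 12 + 24 = 67

67 m


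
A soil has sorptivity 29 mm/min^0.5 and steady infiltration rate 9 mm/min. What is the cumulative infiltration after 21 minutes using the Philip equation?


F = S*sqrt(t) + A*t
F = 29*sqrt(21) + 9*21
F = 29*4.582576 + 189

321.8947 mm


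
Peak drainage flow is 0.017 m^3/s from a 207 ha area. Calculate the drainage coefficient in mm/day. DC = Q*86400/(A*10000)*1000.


DC = Q * 86400 / (A * 10000) * 1000
DC = 0.017 * 86400 / (207 * 10000) * 1000
DC = 1468800.0000 / 2070000

0.7096 mm/day


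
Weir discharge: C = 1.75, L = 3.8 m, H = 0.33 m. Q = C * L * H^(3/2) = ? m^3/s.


Q = C * L * H^(3/2) = 1.75 * 3.8 * 0.33^1.5 = 1.75 * 3.8 * 0.189571

1.2606 m^3/s


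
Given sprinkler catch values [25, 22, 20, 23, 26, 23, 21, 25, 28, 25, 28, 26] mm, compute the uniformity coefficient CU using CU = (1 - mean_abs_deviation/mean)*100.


mean = 24.333333 mm
MAD = 2.111111 mm
CU = (1 - 2.111111/24.333333)*100

91.3242 %


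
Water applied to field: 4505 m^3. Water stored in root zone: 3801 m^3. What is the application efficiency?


Ea = V_root / V_field * 100 = 3801 / 4505 * 100 = 84.3729%

84.3729 %


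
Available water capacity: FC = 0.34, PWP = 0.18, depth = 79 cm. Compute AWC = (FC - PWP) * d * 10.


AWC = (FC - PWP) * d * 10
AWC = (0.34 - 0.18) * 79 * 10
AWC = 0.1600 * 79 * 10

126.4000 mm


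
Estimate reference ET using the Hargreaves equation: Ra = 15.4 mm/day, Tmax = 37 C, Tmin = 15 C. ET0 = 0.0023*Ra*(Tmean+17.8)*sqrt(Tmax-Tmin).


Tmean = (Tmax + Tmin)/2 = (37 + 15)/2 = 26.0
ET0 = 0.0023 * 15.4 * (26.0 + 17.8) * sqrt(37 - 15)
ET0 = 0.0023 * 15.4 * 43.8 * 4.690416

7.2767 mm/day


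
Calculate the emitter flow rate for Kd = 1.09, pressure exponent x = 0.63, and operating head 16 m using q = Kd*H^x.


q = Kd * H^x = 1.09 * 16^0.63 = 1.09 * 5.735821

6.2520 L/h


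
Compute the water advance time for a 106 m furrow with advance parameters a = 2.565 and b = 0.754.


t = (L/a)^(1/b)
t = (106/2.565)^(1/0.754)
t = 41.325536^(1/0.754)

139.1637 min


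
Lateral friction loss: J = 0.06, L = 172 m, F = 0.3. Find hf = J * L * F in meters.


hf = J * L * F = 0.06 * 172 * 0.3 = 3.0960 m

3.0960 m


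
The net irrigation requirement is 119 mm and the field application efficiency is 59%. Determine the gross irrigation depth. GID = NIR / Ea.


Ea = 59% = 0.59
GID = NIR / Ea = 119 / 0.59 = 201.6949 mm

201.6949 mm


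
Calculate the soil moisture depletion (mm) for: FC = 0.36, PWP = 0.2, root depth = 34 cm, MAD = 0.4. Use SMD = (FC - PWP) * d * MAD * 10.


SMD = (FC - PWP) * d * MAD * 10
SMD = (0.36 - 0.2) * 34 * 0.4 * 10
SMD = 0.1600 * 34 * 0.4 * 10

21.7600 mm


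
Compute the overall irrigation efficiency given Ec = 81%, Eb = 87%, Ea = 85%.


Ec = 0.81, Eb = 0.87, Ea = 0.85
E = 0.81 * 0.87 * 0.85 * 100 = 59.8995%

59.8995 %


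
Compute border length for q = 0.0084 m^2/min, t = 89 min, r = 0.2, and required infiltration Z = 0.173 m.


L = q*t/((1+r)*Z)
L = 0.0084*89/((1+0.2)*0.173)
L = 0.7476/0.2076

3.6012 m


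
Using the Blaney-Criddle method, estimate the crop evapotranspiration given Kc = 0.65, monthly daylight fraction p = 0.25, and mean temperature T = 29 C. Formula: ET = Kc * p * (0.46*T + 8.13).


ET = Kc * p * (0.46*T + 8.13)
ET = 0.65 * 0.25 * (0.46*29 + 8.13)
ET = 0.65 * 0.25 * 21.4700

3.4889 mm/day


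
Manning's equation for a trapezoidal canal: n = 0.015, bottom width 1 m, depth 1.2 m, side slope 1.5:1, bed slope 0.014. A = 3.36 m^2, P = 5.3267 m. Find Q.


R = A/P = 3.36/5.3267 = 0.630785
Q = (1/0.015) * 3.36 * 0.630785^(2/3) * 0.014^0.5

19.4939 m^3/s


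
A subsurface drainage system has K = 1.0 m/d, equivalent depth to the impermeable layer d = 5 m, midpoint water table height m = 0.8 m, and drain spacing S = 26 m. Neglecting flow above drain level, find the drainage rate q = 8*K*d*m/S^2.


q = 8*K*d*m/S^2
q = 8*1.0*5*0.8/26^2
q = 32.0000 / 676

0.0473 m/d


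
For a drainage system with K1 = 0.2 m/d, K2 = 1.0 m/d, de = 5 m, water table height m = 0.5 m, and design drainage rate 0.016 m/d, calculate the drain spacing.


S^2 = 8*K2*de*m/q + 4*K1*m^2/q
S^2 = 8*1.0*5*0.5/0.016 + 4*0.2*0.5^2/0.016
S = sqrt(1262.5000)

35.5317 m


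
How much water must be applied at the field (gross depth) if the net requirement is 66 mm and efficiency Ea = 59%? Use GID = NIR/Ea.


Ea = 59% = 0.59
GID = NIR / Ea = 66 / 0.59 = 111.8644 mm

111.8644 mm


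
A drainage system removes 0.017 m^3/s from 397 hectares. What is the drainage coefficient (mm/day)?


DC = Q * 86400 / (A * 10000) * 1000
DC = 0.017 * 86400 / (397 * 10000) * 1000
DC = 1468800.0000 / 3970000

0.3700 mm/day


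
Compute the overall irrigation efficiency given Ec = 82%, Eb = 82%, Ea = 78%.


Ec = 0.82, Eb = 0.82, Ea = 0.78
E = 0.82 * 0.82 * 0.78 * 100 = 52.4472%

52.4472 %


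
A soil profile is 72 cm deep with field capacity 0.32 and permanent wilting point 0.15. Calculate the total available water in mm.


AWC = (FC - PWP) * d * 10
AWC = (0.32 - 0.15) * 72 * 10
AWC = 0.1700 * 72 * 10

122.4000 mm


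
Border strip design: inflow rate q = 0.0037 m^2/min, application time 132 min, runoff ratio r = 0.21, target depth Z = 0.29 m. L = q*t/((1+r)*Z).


L = q*t/((1+r)*Z)
L = 0.0037*132/((1+0.21)*0.29)
L = 0.4884/0.3509

1.3918 m


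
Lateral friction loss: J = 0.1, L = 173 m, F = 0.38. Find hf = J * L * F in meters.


hf = J * L * F = 0.1 * 173 * 0.38 = 6.5740 m

6.5740 m


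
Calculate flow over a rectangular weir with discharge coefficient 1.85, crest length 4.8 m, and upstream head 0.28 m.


Q = C * L * H^(3/2) = 1.85 * 4.8 * 0.28^1.5 = 1.85 * 4.8 * 0.148162

1.3157 m^3/s


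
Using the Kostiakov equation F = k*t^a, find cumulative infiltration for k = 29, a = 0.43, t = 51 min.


F = k * t^a = 29 * 51^0.43
F = 29 * 5.423194

157.2726 mm


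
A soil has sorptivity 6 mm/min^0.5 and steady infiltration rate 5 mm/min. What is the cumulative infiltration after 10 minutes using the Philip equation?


F = S*sqrt(t) + A*t
F = 6*sqrt(10) + 5*10
F = 6*3.162278 + 50

68.9737 mm


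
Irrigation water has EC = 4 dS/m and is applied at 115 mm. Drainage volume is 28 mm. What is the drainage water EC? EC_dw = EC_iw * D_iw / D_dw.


EC_dw = EC_iw * D_iw / D_dw
EC_dw = 4 * 115 / 28
EC_dw = 460 / 28

16.4286 dS/m


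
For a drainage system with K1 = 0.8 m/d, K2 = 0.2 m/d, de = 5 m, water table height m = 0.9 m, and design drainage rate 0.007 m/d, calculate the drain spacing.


S^2 = 8*K2*de*m/q + 4*K1*m^2/q
S^2 = 8*0.2*5*0.9/0.007 + 4*0.8*0.9^2/0.007
S = sqrt(1398.8571)

37.4013 m


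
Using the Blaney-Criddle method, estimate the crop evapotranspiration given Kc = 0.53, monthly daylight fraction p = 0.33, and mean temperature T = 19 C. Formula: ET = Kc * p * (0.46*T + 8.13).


ET = Kc * p * (0.46*T + 8.13)
ET = 0.53 * 0.33 * (0.46*19 + 8.13)
ET = 0.53 * 0.33 * 16.8700

2.9506 mm/day


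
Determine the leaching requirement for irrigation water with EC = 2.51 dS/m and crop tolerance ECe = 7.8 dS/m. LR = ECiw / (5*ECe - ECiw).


LR = ECiw / (5*ECe - ECiw)
LR = 2.51 / (5*7.8 - 2.51)
LR = 2.51 / 36.4900

0.0688


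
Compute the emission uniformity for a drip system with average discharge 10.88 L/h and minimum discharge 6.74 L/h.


EU = (q_min/q_avg)*100 = (6.74/10.88)*100 = 61.9485%

61.9485 %


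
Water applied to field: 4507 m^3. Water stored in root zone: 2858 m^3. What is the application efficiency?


Ea = V_root / V_field * 100 = 2858 / 4507 * 100 = 63.4125%

63.4125 %


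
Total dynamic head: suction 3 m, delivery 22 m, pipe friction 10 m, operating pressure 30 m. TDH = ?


TDH = Hs + Hd + hf + Hp = 3 + 22 + 10 + 30 = 65

65 m


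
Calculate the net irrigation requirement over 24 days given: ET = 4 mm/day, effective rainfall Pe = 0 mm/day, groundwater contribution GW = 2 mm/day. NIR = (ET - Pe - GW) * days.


Daily deficit = ET - Pe - GW = 4 - 0 - 2 = 2 mm/day
NIR = 2 * 24 = 48 mm

48.0000 mm


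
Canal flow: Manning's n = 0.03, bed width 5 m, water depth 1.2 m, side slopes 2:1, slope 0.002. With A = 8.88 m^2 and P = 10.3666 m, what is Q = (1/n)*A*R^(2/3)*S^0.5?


R = A/P = 8.88/10.3666 = 0.856597
Q = (1/0.03) * 8.88 * 0.856597^(2/3) * 0.002^0.5

11.9396 m^3/s


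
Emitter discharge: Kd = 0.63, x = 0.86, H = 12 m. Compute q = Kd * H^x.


q = Kd * H^x = 0.63 * 12^0.86 = 0.63 * 8.474145

5.3387 L/h


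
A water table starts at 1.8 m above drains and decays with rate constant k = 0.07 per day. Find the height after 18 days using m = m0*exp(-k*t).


m = m0 * exp(-k*t)
m = 1.8 * exp(-0.07 * 18)
m = 1.8 * exp(-1.2600)

0.5106 m


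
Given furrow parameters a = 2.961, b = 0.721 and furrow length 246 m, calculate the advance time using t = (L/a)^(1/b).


t = (L/a)^(1/b)
t = (246/2.961)^(1/0.721)
t = 83.080041^(1/0.721)

459.4836 min


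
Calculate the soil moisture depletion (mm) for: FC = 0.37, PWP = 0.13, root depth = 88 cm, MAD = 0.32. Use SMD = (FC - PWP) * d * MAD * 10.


SMD = (FC - PWP) * d * MAD * 10
SMD = (0.37 - 0.13) * 88 * 0.32 * 10
SMD = 0.2400 * 88 * 0.32 * 10

67.5840 mm


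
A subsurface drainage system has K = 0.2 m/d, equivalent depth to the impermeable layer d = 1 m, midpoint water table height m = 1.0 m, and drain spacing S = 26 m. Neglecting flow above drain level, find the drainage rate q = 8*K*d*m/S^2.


q = 8*K*d*m/S^2
q = 8*0.2*1*1.0/26^2
q = 1.6000 / 676

0.0024 m/d


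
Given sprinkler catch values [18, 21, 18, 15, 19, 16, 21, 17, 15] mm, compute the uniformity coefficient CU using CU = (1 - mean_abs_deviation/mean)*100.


mean = 17.777778 mm
MAD = 1.802469 mm
CU = (1 - 1.802469/17.777778)*100

89.8611 %


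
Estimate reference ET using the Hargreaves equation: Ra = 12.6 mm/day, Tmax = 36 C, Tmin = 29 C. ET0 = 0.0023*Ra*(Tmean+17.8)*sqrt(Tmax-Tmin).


Tmean = (Tmax + Tmin)/2 = (36 + 29)/2 = 32.5
ET0 = 0.0023 * 12.6 * (32.5 + 17.8) * sqrt(36 - 29)
ET0 = 0.0023 * 12.6 * 50.3 * 2.645751

3.8567 mm/day


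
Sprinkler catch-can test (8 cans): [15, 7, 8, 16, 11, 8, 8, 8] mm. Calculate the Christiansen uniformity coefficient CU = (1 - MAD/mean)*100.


mean = 10.125000 mm
MAD = 2.906250 mm
CU = (1 - 2.906250/10.125000)*100

71.2963 %


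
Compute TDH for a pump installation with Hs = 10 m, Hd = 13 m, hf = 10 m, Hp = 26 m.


TDH = Hs + Hd + hf + Hp = 10 + 13 + 10 + 26 = 59

59 m


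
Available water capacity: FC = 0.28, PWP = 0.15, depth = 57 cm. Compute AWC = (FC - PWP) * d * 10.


AWC = (FC - PWP) * d * 10
AWC = (0.28 - 0.15) * 57 * 10
AWC = 0.1300 * 57 * 10

74.1000 mm


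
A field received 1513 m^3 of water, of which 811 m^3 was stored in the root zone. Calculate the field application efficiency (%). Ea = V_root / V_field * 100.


Ea = V_root / V_field * 100 = 811 / 1513 * 100 = 53.6021%

53.6021 %


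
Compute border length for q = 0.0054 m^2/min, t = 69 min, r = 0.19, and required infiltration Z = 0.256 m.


L = q*t/((1+r)*Z)
L = 0.0054*69/((1+0.19)*0.256)
L = 0.3726/0.30464

1.2231 m


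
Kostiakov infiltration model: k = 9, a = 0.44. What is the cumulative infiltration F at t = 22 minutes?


F = k * t^a = 9 * 22^0.44
F = 9 * 3.896422

35.0678 mm


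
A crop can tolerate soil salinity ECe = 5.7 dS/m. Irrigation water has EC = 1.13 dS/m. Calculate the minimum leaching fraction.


LR = ECiw / (5*ECe - ECiw)
LR = 1.13 / (5*5.7 - 1.13)
LR = 1.13 / 27.3700

0.0413


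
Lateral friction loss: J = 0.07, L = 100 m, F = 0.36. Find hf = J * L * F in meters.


hf = J * L * F = 0.07 * 100 * 0.36 = 2.5200 m

2.5200 m


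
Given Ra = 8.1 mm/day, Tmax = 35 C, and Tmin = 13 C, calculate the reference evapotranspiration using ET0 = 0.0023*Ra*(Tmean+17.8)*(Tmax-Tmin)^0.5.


Tmean = (Tmax + Tmin)/2 = (35 + 13)/2 = 24.0
ET0 = 0.0023 * 8.1 * (24.0 + 17.8) * sqrt(35 - 13)
ET0 = 0.0023 * 8.1 * 41.8 * 4.690416

3.6526 mm/day


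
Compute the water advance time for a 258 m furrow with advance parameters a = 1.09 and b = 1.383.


t = (L/a)^(1/b)
t = (258/1.09)^(1/1.383)
t = 236.697248^(1/1.383)

52.0832 min


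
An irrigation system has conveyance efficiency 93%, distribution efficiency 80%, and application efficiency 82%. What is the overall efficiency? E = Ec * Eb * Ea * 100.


Ec = 0.93, Eb = 0.8, Ea = 0.82
E = 0.93 * 0.8 * 0.82 * 100 = 61.0080%

61.0080 %


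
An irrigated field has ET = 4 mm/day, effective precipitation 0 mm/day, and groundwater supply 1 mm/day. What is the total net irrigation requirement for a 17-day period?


Daily deficit = ET - Pe - GW = 4 - 0 - 1 = 3 mm/day
NIR = 3 * 17 = 51 mm

51.0000 mm


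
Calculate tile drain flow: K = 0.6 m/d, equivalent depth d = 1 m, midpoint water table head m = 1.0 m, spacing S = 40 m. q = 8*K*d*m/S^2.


q = 8*K*d*m/S^2
q = 8*0.6*1*1.0/40^2
q = 4.8000 / 1600

0.0030 m/d


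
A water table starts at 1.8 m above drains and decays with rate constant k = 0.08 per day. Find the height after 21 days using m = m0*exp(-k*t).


m = m0 * exp(-k*t)
m = 1.8 * exp(-0.08 * 21)
m = 1.8 * exp(-1.6800)

0.3355 m


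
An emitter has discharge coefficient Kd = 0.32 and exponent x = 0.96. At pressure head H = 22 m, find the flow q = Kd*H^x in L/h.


q = Kd * H^x = 0.32 * 22^0.96 = 0.32 * 19.441321

6.2212 L/h


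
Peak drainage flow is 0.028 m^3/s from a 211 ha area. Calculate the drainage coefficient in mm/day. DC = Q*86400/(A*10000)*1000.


DC = Q * 86400 / (A * 10000) * 1000
DC = 0.028 * 86400 / (211 * 10000) * 1000
DC = 2419200.0000 / 2110000

1.1465 mm/day


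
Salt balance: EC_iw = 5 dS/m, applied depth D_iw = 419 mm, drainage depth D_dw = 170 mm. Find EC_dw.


EC_dw = EC_iw * D_iw / D_dw
EC_dw = 5 * 419 / 170
EC_dw = 2095 / 170

12.3235 dS/m


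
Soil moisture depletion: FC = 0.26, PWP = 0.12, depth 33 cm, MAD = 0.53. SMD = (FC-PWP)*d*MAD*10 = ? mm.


SMD = (FC - PWP) * d * MAD * 10
SMD = (0.26 - 0.12) * 33 * 0.53 * 10
SMD = 0.1400 * 33 * 0.53 * 10

24.4860 mm


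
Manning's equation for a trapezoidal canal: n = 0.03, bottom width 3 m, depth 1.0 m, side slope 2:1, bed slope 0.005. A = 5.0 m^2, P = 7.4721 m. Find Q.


R = A/P = 5.0/7.4721 = 0.669156
Q = (1/0.03) * 5.0 * 0.669156^(2/3) * 0.005^0.5

9.0161 m^3/s


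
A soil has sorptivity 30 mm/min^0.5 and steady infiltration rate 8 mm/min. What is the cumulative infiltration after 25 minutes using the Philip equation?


F = S*sqrt(t) + A*t
F = 30*sqrt(25) + 8*25
F = 30*5.000000 + 200

350.0000 mm


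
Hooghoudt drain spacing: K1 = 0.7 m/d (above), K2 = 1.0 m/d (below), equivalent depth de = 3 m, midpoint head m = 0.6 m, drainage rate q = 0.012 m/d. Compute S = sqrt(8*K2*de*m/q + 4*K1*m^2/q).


S^2 = 8*K2*de*m/q + 4*K1*m^2/q
S^2 = 8*1.0*3*0.6/0.012 + 4*0.7*0.6^2/0.012
S = sqrt(1284.0000)

35.8329 m


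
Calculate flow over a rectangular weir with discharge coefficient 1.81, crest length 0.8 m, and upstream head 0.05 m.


Q = C * L * H^(3/2) = 1.81 * 0.8 * 0.05^1.5 = 1.81 * 0.8 * 0.011180

0.0162 m^3/s


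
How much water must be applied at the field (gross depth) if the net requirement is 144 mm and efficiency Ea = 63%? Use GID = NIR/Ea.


Ea = 63% = 0.63
GID = NIR / Ea = 144 / 0.63 = 228.5714 mm

228.5714 mm


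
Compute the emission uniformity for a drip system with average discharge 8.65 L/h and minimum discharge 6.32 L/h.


EU = (q_min/q_avg)*100 = (6.32/8.65)*100 = 73.0636%

73.0636 %


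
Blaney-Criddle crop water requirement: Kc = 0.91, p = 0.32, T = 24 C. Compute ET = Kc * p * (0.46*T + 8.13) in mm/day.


ET = Kc * p * (0.46*T + 8.13)
ET = 0.91 * 0.32 * (0.46*24 + 8.13)
ET = 0.91 * 0.32 * 19.1700

5.5823 mm/day


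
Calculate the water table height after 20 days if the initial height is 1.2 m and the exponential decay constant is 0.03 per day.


m = m0 * exp(-k*t)
m = 1.2 * exp(-0.03 * 20)
m = 1.2 * exp(-0.6000)

0.6586 m


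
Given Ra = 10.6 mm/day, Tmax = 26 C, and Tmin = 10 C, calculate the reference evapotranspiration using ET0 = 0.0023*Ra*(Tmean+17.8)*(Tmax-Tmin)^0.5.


Tmean = (Tmax + Tmin)/2 = (26 + 10)/2 = 18.0
ET0 = 0.0023 * 10.6 * (18.0 + 17.8) * sqrt(26 - 10)
ET0 = 0.0023 * 10.6 * 35.8 * 4.000000

3.4912 mm/day


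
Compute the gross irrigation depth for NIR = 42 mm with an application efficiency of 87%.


Ea = 87% = 0.87
GID = NIR / Ea = 42 / 0.87 = 48.2759 mm

48.2759 mm


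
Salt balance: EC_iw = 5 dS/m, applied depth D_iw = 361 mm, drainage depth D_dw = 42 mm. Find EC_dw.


EC_dw = EC_iw * D_iw / D_dw
EC_dw = 5 * 361 / 42
EC_dw = 1805 / 42

42.9762 dS/m


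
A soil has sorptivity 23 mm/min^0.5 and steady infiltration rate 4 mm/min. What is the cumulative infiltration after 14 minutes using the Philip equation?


F = S*sqrt(t) + A*t
F = 23*sqrt(14) + 4*14
F = 23*3.741657 + 56

142.0581 mm


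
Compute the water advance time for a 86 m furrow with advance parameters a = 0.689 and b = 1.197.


t = (L/a)^(1/b)
t = (86/0.689)^(1/1.197)
t = 124.818578^(1/1.197)

56.3998 min


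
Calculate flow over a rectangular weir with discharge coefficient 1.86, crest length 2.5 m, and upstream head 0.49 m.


Q = C * L * H^(3/2) = 1.86 * 2.5 * 0.49^1.5 = 1.86 * 2.5 * 0.343000

1.5950 m^3/s


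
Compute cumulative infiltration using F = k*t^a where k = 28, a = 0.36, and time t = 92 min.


F = k * t^a = 28 * 92^0.36
F = 28 * 5.092882

142.6007 mm


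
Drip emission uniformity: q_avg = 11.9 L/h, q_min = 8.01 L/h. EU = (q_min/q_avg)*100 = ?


EU = (q_min/q_avg)*100 = (8.01/11.9)*100 = 67.3109%

67.3109 %


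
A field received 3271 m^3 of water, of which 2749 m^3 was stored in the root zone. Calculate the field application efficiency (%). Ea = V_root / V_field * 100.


Ea = V_root / V_field * 100 = 2749 / 3271 * 100 = 84.0416%

84.0416 %


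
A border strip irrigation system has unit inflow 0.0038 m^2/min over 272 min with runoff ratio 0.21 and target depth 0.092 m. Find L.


L = q*t/((1+r)*Z)
L = 0.0038*272/((1+0.21)*0.092)
L = 1.0336/0.11132

9.2849 m


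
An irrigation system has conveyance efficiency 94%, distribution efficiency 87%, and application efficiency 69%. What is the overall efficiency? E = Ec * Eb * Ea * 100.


Ec = 0.94, Eb = 0.87, Ea = 0.69
E = 0.94 * 0.87 * 0.69 * 100 = 56.4282%

56.4282 %


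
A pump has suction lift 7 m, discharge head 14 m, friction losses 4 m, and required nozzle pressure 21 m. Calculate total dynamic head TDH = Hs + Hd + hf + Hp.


TDH = Hs + Hd + hf + Hp = 7 + 14 + 4 + 21 = 46

46 m


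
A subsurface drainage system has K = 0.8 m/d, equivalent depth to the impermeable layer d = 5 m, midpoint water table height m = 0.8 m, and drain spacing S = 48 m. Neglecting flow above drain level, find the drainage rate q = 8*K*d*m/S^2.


q = 8*K*d*m/S^2
q = 8*0.8*5*0.8/48^2
q = 25.6000 / 2304

0.0111 m/d


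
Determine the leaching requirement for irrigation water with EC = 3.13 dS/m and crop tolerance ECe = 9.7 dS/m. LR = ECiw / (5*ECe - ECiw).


LR = ECiw / (5*ECe - ECiw)
LR = 3.13 / (5*9.7 - 3.13)
LR = 3.13 / 45.3700

0.0690


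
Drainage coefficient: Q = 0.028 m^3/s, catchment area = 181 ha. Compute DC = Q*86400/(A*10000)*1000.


DC = Q * 86400 / (A * 10000) * 1000
DC = 0.028 * 86400 / (181 * 10000) * 1000
DC = 2419200.0000 / 1810000

1.3366 mm/day


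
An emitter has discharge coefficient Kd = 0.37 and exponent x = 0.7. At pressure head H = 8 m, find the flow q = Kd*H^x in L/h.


q = Kd * H^x = 0.37 * 8^0.7 = 0.37 * 4.287094

1.5862 L/h


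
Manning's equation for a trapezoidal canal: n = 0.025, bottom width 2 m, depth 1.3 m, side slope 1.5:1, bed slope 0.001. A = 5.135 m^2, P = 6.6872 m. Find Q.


R = A/P = 5.135/6.6872 = 0.767885
Q = (1/0.025) * 5.135 * 0.767885^(2/3) * 0.001^0.5

5.4467 m^3/s


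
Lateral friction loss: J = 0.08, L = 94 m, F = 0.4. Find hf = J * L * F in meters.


hf = J * L * F = 0.08 * 94 * 0.4 = 3.0080 m

3.0080 m


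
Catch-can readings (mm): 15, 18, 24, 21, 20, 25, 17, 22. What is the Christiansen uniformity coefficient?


mean = 20.250000 mm
MAD = 2.750000 mm
CU = (1 - 2.750000/20.250000)*100

86.4198 %


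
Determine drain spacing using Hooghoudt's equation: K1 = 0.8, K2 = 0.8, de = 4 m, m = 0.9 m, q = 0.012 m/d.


S^2 = 8*K2*de*m/q + 4*K1*m^2/q
S^2 = 8*0.8*4*0.9/0.012 + 4*0.8*0.9^2/0.012
S = sqrt(2136.0000)

46.2169 m


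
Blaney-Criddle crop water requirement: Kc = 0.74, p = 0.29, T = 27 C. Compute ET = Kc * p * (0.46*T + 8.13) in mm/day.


ET = Kc * p * (0.46*T + 8.13)
ET = 0.74 * 0.29 * (0.46*27 + 8.13)
ET = 0.74 * 0.29 * 20.5500

4.4100 mm/day


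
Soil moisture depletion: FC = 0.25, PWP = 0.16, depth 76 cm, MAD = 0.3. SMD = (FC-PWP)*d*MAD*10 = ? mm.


SMD = (FC - PWP) * d * MAD * 10
SMD = (0.25 - 0.16) * 76 * 0.3 * 10
SMD = 0.0900 * 76 * 0.3 * 10

20.5200 mm


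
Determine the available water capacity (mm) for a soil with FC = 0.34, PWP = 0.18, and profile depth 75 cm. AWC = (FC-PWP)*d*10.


AWC = (FC - PWP) * d * 10
AWC = (0.34 - 0.18) * 75 * 10
AWC = 0.1600 * 75 * 10

120.0000 mm


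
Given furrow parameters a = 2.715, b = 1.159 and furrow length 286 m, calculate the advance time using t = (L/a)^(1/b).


t = (L/a)^(1/b)
t = (286/2.715)^(1/1.159)
t = 105.340700^(1/1.159)

55.6060 min


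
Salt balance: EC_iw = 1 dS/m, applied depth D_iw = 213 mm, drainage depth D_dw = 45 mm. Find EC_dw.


EC_dw = EC_iw * D_iw / D_dw
EC_dw = 1 * 213 / 45
EC_dw = 213 / 45

4.7333 dS/m


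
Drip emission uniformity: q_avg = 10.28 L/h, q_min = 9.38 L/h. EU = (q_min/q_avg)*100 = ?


EU = (q_min/q_avg)*100 = (9.38/10.28)*100 = 91.2451%

91.2451 %


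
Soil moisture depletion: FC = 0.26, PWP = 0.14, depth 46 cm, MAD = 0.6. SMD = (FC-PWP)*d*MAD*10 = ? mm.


SMD = (FC - PWP) * d * MAD * 10
SMD = (0.26 - 0.14) * 46 * 0.6 * 10
SMD = 0.1200 * 46 * 0.6 * 10

33.1200 mm


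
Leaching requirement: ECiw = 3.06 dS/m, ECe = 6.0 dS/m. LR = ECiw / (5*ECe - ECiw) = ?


LR = ECiw / (5*ECe - ECiw)
LR = 3.06 / (5*6.0 - 3.06)
LR = 3.06 / 26.9400

0.1136


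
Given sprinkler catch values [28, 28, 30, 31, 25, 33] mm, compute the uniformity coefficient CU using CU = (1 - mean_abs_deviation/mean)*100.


mean = 29.166667 mm
MAD = 2.166667 mm
CU = (1 - 2.166667/29.166667)*100

92.5714 %


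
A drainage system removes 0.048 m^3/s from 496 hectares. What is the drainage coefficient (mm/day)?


DC = Q * 86400 / (A * 10000) * 1000
DC = 0.048 * 86400 / (496 * 10000) * 1000
DC = 4147200.0000 / 4960000

0.8361 mm/day


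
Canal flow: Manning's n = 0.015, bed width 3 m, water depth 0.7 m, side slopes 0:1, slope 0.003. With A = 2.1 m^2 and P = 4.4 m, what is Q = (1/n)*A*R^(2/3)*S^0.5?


R = A/P = 2.1/4.4 = 0.477273
Q = (1/0.015) * 2.1 * 0.477273^(2/3) * 0.003^0.5

4.6831 m^3/s


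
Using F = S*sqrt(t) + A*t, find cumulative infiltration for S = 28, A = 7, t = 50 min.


F = S*sqrt(t) + A*t
F = 28*sqrt(50) + 7*50
F = 28*7.071068 + 350

547.9899 mm


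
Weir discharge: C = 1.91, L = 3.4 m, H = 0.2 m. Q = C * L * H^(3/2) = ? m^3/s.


Q = C * L * H^(3/2) = 1.91 * 3.4 * 0.2^1.5 = 1.91 * 3.4 * 0.089443

0.5808 m^3/s


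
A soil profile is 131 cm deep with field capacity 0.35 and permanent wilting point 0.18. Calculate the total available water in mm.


AWC = (FC - PWP) * d * 10
AWC = (0.35 - 0.18) * 131 * 10
AWC = 0.1700 * 131 * 10

222.7000 mm


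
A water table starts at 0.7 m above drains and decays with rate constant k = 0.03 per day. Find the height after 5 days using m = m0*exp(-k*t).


m = m0 * exp(-k*t)
m = 0.7 * exp(-0.03 * 5)
m = 0.7 * exp(-0.1500)

0.6025 m


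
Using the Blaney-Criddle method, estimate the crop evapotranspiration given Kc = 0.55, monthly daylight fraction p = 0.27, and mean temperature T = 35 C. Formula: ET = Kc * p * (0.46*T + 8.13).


ET = Kc * p * (0.46*T + 8.13)
ET = 0.55 * 0.27 * (0.46*35 + 8.13)
ET = 0.55 * 0.27 * 24.2300

3.5982 mm/day


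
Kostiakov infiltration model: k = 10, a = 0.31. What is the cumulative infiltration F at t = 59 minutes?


F = k * t^a = 10 * 59^0.31
F = 10 * 3.539681

35.3968 mm


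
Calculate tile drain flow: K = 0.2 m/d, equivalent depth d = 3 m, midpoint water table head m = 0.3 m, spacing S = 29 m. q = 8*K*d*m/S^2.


q = 8*K*d*m/S^2
q = 8*0.2*3*0.3/29^2
q = 1.4400 / 841

0.0017 m/d


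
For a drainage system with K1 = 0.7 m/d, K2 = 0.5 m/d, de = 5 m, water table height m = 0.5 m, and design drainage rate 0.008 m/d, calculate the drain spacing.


S^2 = 8*K2*de*m/q + 4*K1*m^2/q
S^2 = 8*0.5*5*0.5/0.008 + 4*0.7*0.5^2/0.008
S = sqrt(1337.5000)

36.5718 m


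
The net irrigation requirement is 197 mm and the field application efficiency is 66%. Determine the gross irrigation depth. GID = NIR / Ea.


Ea = 66% = 0.66
GID = NIR / Ea = 197 / 0.66 = 298.4848 mm

298.4848 mm


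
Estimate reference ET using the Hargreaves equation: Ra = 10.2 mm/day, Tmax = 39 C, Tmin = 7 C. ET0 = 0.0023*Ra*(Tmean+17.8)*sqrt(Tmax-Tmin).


Tmean = (Tmax + Tmin)/2 = (39 + 7)/2 = 23.0
ET0 = 0.0023 * 10.2 * (23.0 + 17.8) * sqrt(39 - 7)
ET0 = 0.0023 * 10.2 * 40.8 * 5.656854

5.4146 mm/day


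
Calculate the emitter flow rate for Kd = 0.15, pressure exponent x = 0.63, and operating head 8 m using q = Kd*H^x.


q = Kd * H^x = 0.15 * 8^0.63 = 0.15 * 3.706352

0.5560 L/h


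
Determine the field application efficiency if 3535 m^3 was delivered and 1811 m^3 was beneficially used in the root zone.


Ea = V_root / V_field * 100 = 1811 / 3535 * 100 = 51.2306%

51.2306 %


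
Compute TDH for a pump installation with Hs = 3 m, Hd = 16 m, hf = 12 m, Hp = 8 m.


TDH = Hs + Hd + hf + Hp = 3 + 16 + 12 + 8 = 39

39 m


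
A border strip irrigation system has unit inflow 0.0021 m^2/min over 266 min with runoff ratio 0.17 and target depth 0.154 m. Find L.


L = q*t/((1+r)*Z)
L = 0.0021*266/((1+0.17)*0.154)
L = 0.5586/0.18018

3.1002 m


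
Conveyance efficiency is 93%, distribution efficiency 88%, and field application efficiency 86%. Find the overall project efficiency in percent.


Ec = 0.93, Eb = 0.88, Ea = 0.86
E = 0.93 * 0.88 * 0.86 * 100 = 70.3824%

70.3824 %


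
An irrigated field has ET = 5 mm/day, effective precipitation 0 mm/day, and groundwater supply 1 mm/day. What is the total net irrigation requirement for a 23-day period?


Daily deficit = ET - Pe - GW = 5 - 0 - 1 = 4 mm/day
NIR = 4 * 23 = 92 mm

92.0000 mm


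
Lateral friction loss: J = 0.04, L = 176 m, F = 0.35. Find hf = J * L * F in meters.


hf = J * L * F = 0.04 * 176 * 0.35 = 2.4640 m

2.4640 m


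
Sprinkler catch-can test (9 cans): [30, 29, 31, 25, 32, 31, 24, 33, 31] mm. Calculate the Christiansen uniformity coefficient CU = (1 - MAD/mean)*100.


mean = 29.555556 mm
MAD = 2.370370 mm
CU = (1 - 2.370370/29.555556)*100

91.9800 %
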